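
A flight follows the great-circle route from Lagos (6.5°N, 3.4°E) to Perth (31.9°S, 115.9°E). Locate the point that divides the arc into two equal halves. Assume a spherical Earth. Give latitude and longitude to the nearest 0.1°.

Write both endpoints as unit vectors p₁, p₂ with components (cos φ cos λ, cos φ sin λ, sin φ).
The central angle between the endpoints is δ = arccos(p₁·p₂) ≈ 1.963 rad (112.5°).
Interpolate at f = 1/2 with slerp weights a = sin((1−f)δ)/sin δ ≈ 0.900, b = sin(fδ)/sin δ ≈ 0.900.
p = a·p₁ + b·p₂ ≈ (0.559, 0.740, -0.374); φ = arcsin(p_z) ≈ -21.94°, λ = atan2(p_y, p_x) ≈ 52.95°.

≈ (21.9°S, 53.0°E)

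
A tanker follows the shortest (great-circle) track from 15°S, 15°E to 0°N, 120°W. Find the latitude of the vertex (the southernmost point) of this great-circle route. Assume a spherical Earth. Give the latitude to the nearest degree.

≈ 21°S

The great circle lies in the plane with unit normal n̂ = (p₁ × p₂)/|p₁ × p₂|.
Here n̂_z ≈ -0.935; the vertex latitude is φ_max = arccos|n̂_z| ≈ 20.8°.
Check via Clairaut: cos φ_max = |cos φ₁| · sin C = cos(15.0°)·sin(104.5°) ≈ 0.935, again giving ≈ 20.8°.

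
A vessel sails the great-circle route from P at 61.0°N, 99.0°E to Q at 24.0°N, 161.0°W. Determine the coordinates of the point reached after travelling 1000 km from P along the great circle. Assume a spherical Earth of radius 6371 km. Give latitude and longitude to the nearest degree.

The haversine formula gives a central angle δ ≈ 1.288 rad (73.8°) between the endpoints. The total great-circle distance is δ·R ≈ 1.288 × 6371 ≈ 8207 km, so the target fraction is f = 1000/8207 ≈ 0.122.
Interpolate at f ≈ 0.122 with slerp weights a = sin((1−f)δ)/sin δ ≈ 0.942, b = sin(fδ)/sin δ ≈ 0.163.
p = a·p₁ + b·p₂ ≈ (-0.212, 0.403, 0.890); φ = arcsin(p_z) ≈ 62.92°, λ = atan2(p_y, p_x) ≈ 117.77°.

≈ 63°N, 118°E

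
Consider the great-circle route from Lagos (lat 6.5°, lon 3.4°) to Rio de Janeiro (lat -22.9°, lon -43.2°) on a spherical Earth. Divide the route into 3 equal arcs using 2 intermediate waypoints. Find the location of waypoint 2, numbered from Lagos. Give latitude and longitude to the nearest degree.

≈ lat -14°, lon -27°

Write both endpoints as unit vectors p₁, p₂ with components (cos φ cos λ, cos φ sin λ, sin φ).
The central angle between the endpoints is δ = arccos(p₁·p₂) ≈ 0.946 rad (54.2°).
Interpolate at f = 2/3 with slerp weights a = sin((1−f)δ)/sin δ ≈ 0.382, b = sin(fδ)/sin δ ≈ 0.727.
p = a·p₁ + b·p₂ ≈ (0.867, -0.436, -0.240); φ = arcsin(p_z) ≈ -13.86°, λ = atan2(p_y, p_x) ≈ -26.68°.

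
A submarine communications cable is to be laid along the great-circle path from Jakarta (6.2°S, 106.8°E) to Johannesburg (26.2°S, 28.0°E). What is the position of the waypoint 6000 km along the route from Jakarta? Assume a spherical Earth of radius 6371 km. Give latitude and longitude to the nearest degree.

Write both endpoints as unit vectors p₁, p₂ with components (cos φ cos λ, cos φ sin λ, sin φ).
The central angle between the endpoints is δ = arccos(p₁·p₂) ≈ 1.348 rad (77.2°). The total great-circle distance is δ·R ≈ 1.348 × 6371 ≈ 8588 km, so the target fraction is f = 6000/8588 ≈ 0.699.
Interpolate at f ≈ 0.699 with slerp weights a = sin((1−f)δ)/sin δ ≈ 0.405, b = sin(fδ)/sin δ ≈ 0.829.
p = a·p₁ + b·p₂ ≈ (0.540, 0.735, -0.410); φ = arcsin(p_z) ≈ -24.19°, λ = atan2(p_y, p_x) ≈ 53.67°.

≈ (24°S, 54°E)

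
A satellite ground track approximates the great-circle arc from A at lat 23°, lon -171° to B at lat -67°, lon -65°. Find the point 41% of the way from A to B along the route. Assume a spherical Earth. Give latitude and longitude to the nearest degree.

Write both endpoints as unit vectors p₁, p₂ with components (cos φ cos λ, cos φ sin λ, sin φ).
The central angle between the endpoints is δ = arccos(p₁·p₂) ≈ 2.047 rad (117.3°).
Interpolate at f = 0.41 with slerp weights a = sin((1−f)δ)/sin δ ≈ 1.052, b = sin(fδ)/sin δ ≈ 0.838.
p = a·p₁ + b·p₂ ≈ (-0.818, -0.448, -0.360); φ = arcsin(p_z) ≈ -21.10°, λ = atan2(p_y, p_x) ≈ -151.29°.

≈ lat -21°, lon -151°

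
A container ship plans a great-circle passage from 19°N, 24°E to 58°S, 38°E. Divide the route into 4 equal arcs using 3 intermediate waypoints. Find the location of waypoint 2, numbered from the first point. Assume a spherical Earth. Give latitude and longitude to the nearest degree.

≈ 20°S, 29°E

Convert each endpoint to a unit vector on the sphere (x = cos φ cos λ, y = cos φ sin λ, z = sin φ).
The central angle between the endpoints is δ = arccos(p₁·p₂) ≈ 1.359 rad (77.9°).
Interpolate at f = 2/4 with slerp weights a = sin((1−f)δ)/sin δ ≈ 0.643, b = sin(fδ)/sin δ ≈ 0.643.
p = a·p₁ + b·p₂ ≈ (0.824, 0.457, -0.336); φ = arcsin(p_z) ≈ -19.62°, λ = atan2(p_y, p_x) ≈ 29.02°.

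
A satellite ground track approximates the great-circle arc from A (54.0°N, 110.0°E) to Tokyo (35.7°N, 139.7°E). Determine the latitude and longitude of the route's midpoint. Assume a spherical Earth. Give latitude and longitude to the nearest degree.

Convert each endpoint to a unit vector on the sphere (x = cos φ cos λ, y = cos φ sin λ, z = sin φ).
The central angle between the endpoints is δ = arccos(p₁·p₂) ≈ 0.481 rad (27.5°).
Interpolate at f = 1/2 with slerp weights a = sin((1−f)δ)/sin δ ≈ 0.515, b = sin(fδ)/sin δ ≈ 0.515.
p = a·p₁ + b·p₂ ≈ (-0.422, 0.555, 0.717); φ = arcsin(p_z) ≈ 45.80°, λ = atan2(p_y, p_x) ≈ 127.28°.

≈ (46°N, 127°E)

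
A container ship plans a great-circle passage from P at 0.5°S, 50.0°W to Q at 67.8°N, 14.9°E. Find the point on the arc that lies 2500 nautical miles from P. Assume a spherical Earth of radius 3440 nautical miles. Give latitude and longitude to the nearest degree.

The haversine formula gives a central angle δ ≈ 1.418 rad (81.2°) between the endpoints. The total great-circle distance is δ·R ≈ 1.418 × 3440 ≈ 4878 nmi, so the target fraction is f = 2500/4878 ≈ 0.513.
Interpolate at f ≈ 0.513 with slerp weights a = sin((1−f)δ)/sin δ ≈ 0.645, b = sin(fδ)/sin δ ≈ 0.672.
p = a·p₁ + b·p₂ ≈ (0.660, -0.429, 0.617); φ = arcsin(p_z) ≈ 38.08°, λ = atan2(p_y, p_x) ≈ -33.01°.

≈ 38°N, 33°W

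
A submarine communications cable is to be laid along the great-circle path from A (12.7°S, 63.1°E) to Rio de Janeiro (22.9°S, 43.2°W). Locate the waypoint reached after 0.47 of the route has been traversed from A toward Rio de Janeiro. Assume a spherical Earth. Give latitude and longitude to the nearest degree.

From cos δ = sin φ₁ sin φ₂ + cos φ₁ cos φ₂ cos Δλ, the central angle is δ ≈ 1.738 rad (99.6°).
Interpolate at f = 0.47 with slerp weights a = sin((1−f)δ)/sin δ ≈ 0.808, b = sin(fδ)/sin δ ≈ 0.739.
p = a·p₁ + b·p₂ ≈ (0.853, 0.236, -0.465); φ = arcsin(p_z) ≈ -27.73°, λ = atan2(p_y, p_x) ≈ 15.49°.

≈ (28°S, 15°E)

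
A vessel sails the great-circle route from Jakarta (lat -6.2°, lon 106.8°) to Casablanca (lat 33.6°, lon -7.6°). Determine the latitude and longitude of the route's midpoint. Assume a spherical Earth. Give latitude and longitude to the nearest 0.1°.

≈ lat 24.0°, lon 57.4°

Convert each endpoint to a unit vector on the sphere (x = cos φ cos λ, y = cos φ sin λ, z = sin φ).
The central angle between the endpoints is δ = arccos(p₁·p₂) ≈ 1.984 rad (113.7°).
Interpolate at f = 1/2 with slerp weights a = sin((1−f)δ)/sin δ ≈ 0.914, b = sin(fδ)/sin δ ≈ 0.914.
p = a·p₁ + b·p₂ ≈ (0.492, 0.769, 0.407); φ = arcsin(p_z) ≈ 24.03°, λ = atan2(p_y, p_x) ≈ 57.40°.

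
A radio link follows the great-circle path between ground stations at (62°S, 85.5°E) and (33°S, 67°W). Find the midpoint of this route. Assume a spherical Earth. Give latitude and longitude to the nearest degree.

The haversine formula gives a central angle δ ≈ 1.439 rad (82.4°) between the endpoints.
Interpolate at f = 1/2 with slerp weights a = sin((1−f)δ)/sin δ ≈ 0.665, b = sin(fδ)/sin δ ≈ 0.665.
p = a·p₁ + b·p₂ ≈ (0.242, -0.202, -0.949); φ = arcsin(p_z) ≈ -71.61°, λ = atan2(p_y, p_x) ≈ -39.82°.

≈ (72°S, 40°W)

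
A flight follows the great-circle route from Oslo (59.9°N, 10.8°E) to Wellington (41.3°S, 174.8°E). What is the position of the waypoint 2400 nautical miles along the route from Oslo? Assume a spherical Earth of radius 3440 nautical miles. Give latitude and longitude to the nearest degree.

≈ (68°N, 112°E)

Write both endpoints as unit vectors p₁, p₂ with components (cos φ cos λ, cos φ sin λ, sin φ).
The central angle between the endpoints is δ = arccos(p₁·p₂) ≈ 2.774 rad (158.9°). The total great-circle distance is δ·R ≈ 2.774 × 3440 ≈ 9542 nmi, so the target fraction is f = 2400/9542 ≈ 0.252.
Interpolate at f ≈ 0.252 with slerp weights a = sin((1−f)δ)/sin δ ≈ 2.434, b = sin(fδ)/sin δ ≈ 1.787.
p = a·p₁ + b·p₂ ≈ (-0.138, 0.350, 0.926); φ = arcsin(p_z) ≈ 67.87°, λ = atan2(p_y, p_x) ≈ 111.50°.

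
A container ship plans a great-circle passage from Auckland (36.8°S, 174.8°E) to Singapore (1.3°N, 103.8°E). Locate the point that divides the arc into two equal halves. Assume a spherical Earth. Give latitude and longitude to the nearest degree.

The haversine formula gives a central angle δ ≈ 1.321 rad (75.7°) between the endpoints.
Interpolate at f = 1/2 with slerp weights a = sin((1−f)δ)/sin δ ≈ 0.633, b = sin(fδ)/sin δ ≈ 0.633.
p = a·p₁ + b·p₂ ≈ (-0.656, 0.661, -0.365); φ = arcsin(p_z) ≈ -21.40°, λ = atan2(p_y, p_x) ≈ 134.79°.

≈ 21°S, 135°E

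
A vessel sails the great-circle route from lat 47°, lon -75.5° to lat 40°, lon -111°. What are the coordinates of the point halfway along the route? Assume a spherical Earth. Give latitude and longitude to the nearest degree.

Convert each endpoint to a unit vector on the sphere (x = cos φ cos λ, y = cos φ sin λ, z = sin φ).
The central angle between the endpoints is δ = arccos(p₁·p₂) ≈ 0.461 rad (26.4°).
Interpolate at f = 1/2 with slerp weights a = sin((1−f)δ)/sin δ ≈ 0.514, b = sin(fδ)/sin δ ≈ 0.514.
p = a·p₁ + b·p₂ ≈ (-0.053, -0.706, 0.706); φ = arcsin(p_z) ≈ 44.89°, λ = atan2(p_y, p_x) ≈ -94.31°.

≈ lat 45°, lon -94°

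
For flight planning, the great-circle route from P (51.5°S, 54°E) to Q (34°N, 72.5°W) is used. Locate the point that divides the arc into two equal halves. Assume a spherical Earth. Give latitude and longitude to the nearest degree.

≈ (18°S, 25°W)

Write both endpoints as unit vectors p₁, p₂ with components (cos φ cos λ, cos φ sin λ, sin φ).
The central angle between the endpoints is δ = arccos(p₁·p₂) ≈ 2.411 rad (138.1°).
Interpolate at f = 1/2 with slerp weights a = sin((1−f)δ)/sin δ ≈ 1.399, b = sin(fδ)/sin δ ≈ 1.399.
p = a·p₁ + b·p₂ ≈ (0.861, -0.402, -0.313); φ = arcsin(p_z) ≈ -18.22°, λ = atan2(p_y, p_x) ≈ -25.01°.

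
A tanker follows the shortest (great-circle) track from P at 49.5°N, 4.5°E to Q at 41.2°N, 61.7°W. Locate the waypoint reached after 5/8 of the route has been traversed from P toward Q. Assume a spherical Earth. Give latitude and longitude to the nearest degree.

Write both endpoints as unit vectors p₁, p₂ with components (cos φ cos λ, cos φ sin λ, sin φ).
The central angle between the endpoints is δ = arccos(p₁·p₂) ≈ 0.798 rad (45.7°).
Interpolate at f = 5/8 with slerp weights a = sin((1−f)δ)/sin δ ≈ 0.412, b = sin(fδ)/sin δ ≈ 0.668.
p = a·p₁ + b·p₂ ≈ (0.505, -0.422, 0.753); φ = arcsin(p_z) ≈ 48.87°, λ = atan2(p_y, p_x) ≈ -39.86°.

≈ 49°N, 40°W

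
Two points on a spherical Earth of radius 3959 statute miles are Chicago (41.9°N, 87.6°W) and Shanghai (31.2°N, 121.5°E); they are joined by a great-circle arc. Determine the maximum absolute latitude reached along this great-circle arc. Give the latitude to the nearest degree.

The great circle lies in the plane with unit normal n̂ = (p₁ × p₂)/|p₁ × p₂|.
Here n̂_z ≈ -0.317; the vertex latitude is φ_max = arccos|n̂_z| ≈ 71.5°.
Check via Clairaut: cos φ_max = |cos φ₁| · sin C = cos(41.9°)·sin(25.2°) ≈ 0.317, again giving ≈ 71.5°.

≈ 72°N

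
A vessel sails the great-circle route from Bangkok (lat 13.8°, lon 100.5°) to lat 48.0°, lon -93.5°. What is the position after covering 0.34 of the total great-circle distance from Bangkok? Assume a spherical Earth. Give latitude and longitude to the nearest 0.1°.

≈ lat 52.6°, lon 111.5°

Write both endpoints as unit vectors p₁, p₂ with components (cos φ cos λ, cos φ sin λ, sin φ).
The central angle between the endpoints is δ = arccos(p₁·p₂) ≈ 2.041 rad (117.0°).
Interpolate at f = 0.34 with slerp weights a = sin((1−f)δ)/sin δ ≈ 1.094, b = sin(fδ)/sin δ ≈ 0.718.
p = a·p₁ + b·p₂ ≈ (-0.223, 0.565, 0.794); φ = arcsin(p_z) ≈ 52.58°, λ = atan2(p_y, p_x) ≈ 111.52°.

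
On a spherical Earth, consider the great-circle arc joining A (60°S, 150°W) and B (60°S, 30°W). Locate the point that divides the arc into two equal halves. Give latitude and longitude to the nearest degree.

≈ (74°S, 90°W)

The haversine formula gives a central angle δ ≈ 0.896 rad (51.3°) between the endpoints.
Interpolate at f = 1/2 with slerp weights a = sin((1−f)δ)/sin δ ≈ 0.555, b = sin(fδ)/sin δ ≈ 0.555.
p = a·p₁ + b·p₂ ≈ (0.000, -0.277, -0.961); φ = arcsin(p_z) ≈ -73.90°, λ = atan2(p_y, p_x) ≈ -90.00°.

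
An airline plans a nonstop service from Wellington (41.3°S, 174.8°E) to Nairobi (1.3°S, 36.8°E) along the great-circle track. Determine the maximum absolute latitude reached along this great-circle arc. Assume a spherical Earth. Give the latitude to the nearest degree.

≈ 53°S

The great circle lies in the plane with unit normal n̂ = (p₁ × p₂)/|p₁ × p₂|.
Here n̂_z ≈ -0.599; the vertex latitude is φ_max = arccos|n̂_z| ≈ 53.2°.
Check via Clairaut: cos φ_max = |cos φ₁| · sin C = cos(41.3°)·sin(127.2°) ≈ 0.599, again giving ≈ 53.2°.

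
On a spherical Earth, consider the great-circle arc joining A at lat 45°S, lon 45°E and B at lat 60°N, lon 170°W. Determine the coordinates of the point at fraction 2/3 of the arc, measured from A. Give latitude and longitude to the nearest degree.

≈ lat 42°N, lon 106°E

Write both endpoints as unit vectors p₁, p₂ with components (cos φ cos λ, cos φ sin λ, sin φ).
The central angle between the endpoints is δ = arccos(p₁·p₂) ≈ 2.695 rad (154.4°).
Interpolate at f = 2/3 with slerp weights a = sin((1−f)δ)/sin δ ≈ 1.812, b = sin(fδ)/sin δ ≈ 2.257.
p = a·p₁ + b·p₂ ≈ (-0.205, 0.710, 0.674); φ = arcsin(p_z) ≈ 42.34°, λ = atan2(p_y, p_x) ≈ 106.14°.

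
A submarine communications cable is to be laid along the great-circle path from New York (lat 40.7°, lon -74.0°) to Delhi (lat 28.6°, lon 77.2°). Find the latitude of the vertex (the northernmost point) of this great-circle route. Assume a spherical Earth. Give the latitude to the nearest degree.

The great circle lies in the plane with unit normal n̂ = (p₁ × p₂)/|p₁ × p₂|.
Here n̂_z ≈ +0.333; the vertex latitude is φ_max = arccos|n̂_z| ≈ 70.5°.
Check via Clairaut: cos φ_max = |cos φ₁| · sin C = cos(40.7°)·sin(26.1°) ≈ 0.333, again giving ≈ 70.5°.

≈ 71°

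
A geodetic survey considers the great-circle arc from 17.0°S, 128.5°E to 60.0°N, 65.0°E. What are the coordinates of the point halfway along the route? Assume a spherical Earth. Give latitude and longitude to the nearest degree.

≈ 24°N, 108°E

Convert each endpoint to a unit vector on the sphere (x = cos φ cos λ, y = cos φ sin λ, z = sin φ).
The central angle between the endpoints is δ = arccos(p₁·p₂) ≈ 1.611 rad (92.3°).
Interpolate at f = 1/2 with slerp weights a = sin((1−f)δ)/sin δ ≈ 0.722, b = sin(fδ)/sin δ ≈ 0.722.
p = a·p₁ + b·p₂ ≈ (-0.277, 0.867, 0.414); φ = arcsin(p_z) ≈ 24.45°, λ = atan2(p_y, p_x) ≈ 107.72°.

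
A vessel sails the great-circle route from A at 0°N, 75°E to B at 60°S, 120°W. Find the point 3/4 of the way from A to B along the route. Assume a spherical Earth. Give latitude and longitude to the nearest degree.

The haversine formula gives a central angle δ ≈ 2.075 rad (118.9°) between the endpoints.
Interpolate at f = 3/4 with slerp weights a = sin((1−f)δ)/sin δ ≈ 0.566, b = sin(fδ)/sin δ ≈ 1.142.
p = a·p₁ + b·p₂ ≈ (-0.139, 0.052, -0.989); φ = arcsin(p_z) ≈ -81.46°, λ = atan2(p_y, p_x) ≈ 159.33°.

≈ 81°S, 159°E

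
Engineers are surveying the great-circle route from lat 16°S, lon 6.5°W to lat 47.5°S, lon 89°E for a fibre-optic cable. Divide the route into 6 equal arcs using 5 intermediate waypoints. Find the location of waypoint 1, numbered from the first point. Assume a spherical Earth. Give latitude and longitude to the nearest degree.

Convert each endpoint to a unit vector on the sphere (x = cos φ cos λ, y = cos φ sin λ, z = sin φ).
The central angle between the endpoints is δ = arccos(p₁·p₂) ≈ 1.429 rad (81.9°).
Interpolate at f = 1/6 with slerp weights a = sin((1−f)δ)/sin δ ≈ 0.938, b = sin(fδ)/sin δ ≈ 0.238.
p = a·p₁ + b·p₂ ≈ (0.899, 0.059, -0.434); φ = arcsin(p_z) ≈ -25.74°, λ = atan2(p_y, p_x) ≈ 3.75°.

≈ lat 26°S, lon 4°E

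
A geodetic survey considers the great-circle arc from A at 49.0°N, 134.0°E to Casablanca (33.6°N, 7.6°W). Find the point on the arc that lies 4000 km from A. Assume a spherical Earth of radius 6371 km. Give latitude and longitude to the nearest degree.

Convert each endpoint to a unit vector on the sphere (x = cos φ cos λ, y = cos φ sin λ, z = sin φ).
The central angle between the endpoints is δ = arccos(p₁·p₂) ≈ 1.581 rad (90.6°). The total great-circle distance is δ·R ≈ 1.581 × 6371 ≈ 10075 km, so the target fraction is f = 4000/10075 ≈ 0.397.
Interpolate at f ≈ 0.397 with slerp weights a = sin((1−f)δ)/sin δ ≈ 0.816, b = sin(fδ)/sin δ ≈ 0.587.
p = a·p₁ + b·p₂ ≈ (0.113, 0.320, 0.941); φ = arcsin(p_z) ≈ 70.15°, λ = atan2(p_y, p_x) ≈ 70.51°.

≈ 70°N, 71°E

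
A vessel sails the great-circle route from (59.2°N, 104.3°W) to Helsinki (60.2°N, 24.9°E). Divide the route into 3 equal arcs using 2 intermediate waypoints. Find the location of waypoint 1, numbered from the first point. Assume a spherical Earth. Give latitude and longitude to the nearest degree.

≈ (73°N, 74°W)

Write both endpoints as unit vectors p₁, p₂ with components (cos φ cos λ, cos φ sin λ, sin φ).
The central angle between the endpoints is δ = arccos(p₁·p₂) ≈ 0.946 rad (54.2°).
Interpolate at f = 1/3 with slerp weights a = sin((1−f)δ)/sin δ ≈ 0.727, b = sin(fδ)/sin δ ≈ 0.382.
p = a·p₁ + b·p₂ ≈ (0.080, -0.281, 0.956); φ = arcsin(p_z) ≈ 73.02°, λ = atan2(p_y, p_x) ≈ -74.01°.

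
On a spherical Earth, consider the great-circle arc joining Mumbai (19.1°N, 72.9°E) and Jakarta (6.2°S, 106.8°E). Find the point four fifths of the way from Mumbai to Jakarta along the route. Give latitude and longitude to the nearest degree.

≈ 1°S, 100°E

Write both endpoints as unit vectors p₁, p₂ with components (cos φ cos λ, cos φ sin λ, sin φ).
The central angle between the endpoints is δ = arccos(p₁·p₂) ≈ 0.731 rad (41.9°).
Interpolate at f = 4/5 with slerp weights a = sin((1−f)δ)/sin δ ≈ 0.218, b = sin(fδ)/sin δ ≈ 0.827.
p = a·p₁ + b·p₂ ≈ (-0.177, 0.984, -0.018); φ = arcsin(p_z) ≈ -1.03°, λ = atan2(p_y, p_x) ≈ 100.19°.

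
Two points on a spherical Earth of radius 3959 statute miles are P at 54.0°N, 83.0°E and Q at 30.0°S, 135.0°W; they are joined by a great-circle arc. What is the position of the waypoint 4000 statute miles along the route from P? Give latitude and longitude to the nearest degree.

Convert each endpoint to a unit vector on the sphere (x = cos φ cos λ, y = cos φ sin λ, z = sin φ).
The central angle between the endpoints is δ = arccos(p₁·p₂) ≈ 2.508 rad (143.7°). The total great-circle distance is δ·R ≈ 2.508 × 3959 ≈ 9927 mi, so the target fraction is f = 4000/9927 ≈ 0.403.
Interpolate at f ≈ 0.403 with slerp weights a = sin((1−f)δ)/sin δ ≈ 1.683, b = sin(fδ)/sin δ ≈ 1.430.
p = a·p₁ + b·p₂ ≈ (-0.755, 0.107, 0.647); φ = arcsin(p_z) ≈ 40.32°, λ = atan2(p_y, p_x) ≈ 171.97°.

≈ 40°N, 172°E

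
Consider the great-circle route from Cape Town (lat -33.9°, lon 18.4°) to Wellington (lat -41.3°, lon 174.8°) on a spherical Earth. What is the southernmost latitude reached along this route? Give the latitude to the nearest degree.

≈ -75°

The great circle lies in the plane with unit normal n̂ = (p₁ × p₂)/|p₁ × p₂|.
Here n̂_z ≈ +0.255; the vertex latitude is φ_max = arccos|n̂_z| ≈ 75.2°.
Check via Clairaut: cos φ_max = |cos φ₁| · sin C = cos(33.9°)·sin(162.1°) ≈ 0.255, again giving ≈ 75.2°.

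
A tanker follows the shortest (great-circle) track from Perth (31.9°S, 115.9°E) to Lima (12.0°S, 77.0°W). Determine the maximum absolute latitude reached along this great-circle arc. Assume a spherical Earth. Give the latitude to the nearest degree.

≈ 75°S

The great circle lies in the plane with unit normal n̂ = (p₁ × p₂)/|p₁ × p₂|.
Here n̂_z ≈ +0.259; the vertex latitude is φ_max = arccos|n̂_z| ≈ 75.0°.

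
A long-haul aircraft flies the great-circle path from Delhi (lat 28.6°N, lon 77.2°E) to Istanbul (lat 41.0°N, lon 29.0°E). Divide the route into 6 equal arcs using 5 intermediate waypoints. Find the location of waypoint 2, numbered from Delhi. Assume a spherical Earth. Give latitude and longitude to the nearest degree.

Convert each endpoint to a unit vector on the sphere (x = cos φ cos λ, y = cos φ sin λ, z = sin φ).
The central angle between the endpoints is δ = arccos(p₁·p₂) ≈ 0.714 rad (40.9°).
Interpolate at f = 2/6 with slerp weights a = sin((1−f)δ)/sin δ ≈ 0.700, b = sin(fδ)/sin δ ≈ 0.360.
p = a·p₁ + b·p₂ ≈ (0.374, 0.731, 0.571); φ = arcsin(p_z) ≈ 34.83°, λ = atan2(p_y, p_x) ≈ 62.91°.

≈ lat 35°N, lon 63°E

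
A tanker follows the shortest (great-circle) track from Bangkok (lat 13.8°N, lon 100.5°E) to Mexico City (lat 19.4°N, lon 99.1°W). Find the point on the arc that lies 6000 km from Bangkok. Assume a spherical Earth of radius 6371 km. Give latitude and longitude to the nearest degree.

Write both endpoints as unit vectors p₁, p₂ with components (cos φ cos λ, cos φ sin λ, sin φ).
The central angle between the endpoints is δ = arccos(p₁·p₂) ≈ 2.471 rad (141.6°). The total great-circle distance is δ·R ≈ 2.471 × 6371 ≈ 15745 km, so the target fraction is f = 6000/15745 ≈ 0.381.
Interpolate at f ≈ 0.381 with slerp weights a = sin((1−f)δ)/sin δ ≈ 1.609, b = sin(fδ)/sin δ ≈ 1.302.
p = a·p₁ + b·p₂ ≈ (-0.479, 0.324, 0.816); φ = arcsin(p_z) ≈ 54.70°, λ = atan2(p_y, p_x) ≈ 145.95°.

≈ lat 55°N, lon 146°E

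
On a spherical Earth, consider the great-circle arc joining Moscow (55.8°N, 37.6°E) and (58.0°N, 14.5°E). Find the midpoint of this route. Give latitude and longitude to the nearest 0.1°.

≈ (57.4°N, 26.4°E)

Convert each endpoint to a unit vector on the sphere (x = cos φ cos λ, y = cos φ sin λ, z = sin φ).
The central angle between the endpoints is δ = arccos(p₁·p₂) ≈ 0.222 rad (12.7°).
Interpolate at f = 1/2 with slerp weights a = sin((1−f)δ)/sin δ ≈ 0.503, b = sin(fδ)/sin δ ≈ 0.503.
p = a·p₁ + b·p₂ ≈ (0.482, 0.239, 0.843); φ = arcsin(p_z) ≈ 57.43°, λ = atan2(p_y, p_x) ≈ 26.39°.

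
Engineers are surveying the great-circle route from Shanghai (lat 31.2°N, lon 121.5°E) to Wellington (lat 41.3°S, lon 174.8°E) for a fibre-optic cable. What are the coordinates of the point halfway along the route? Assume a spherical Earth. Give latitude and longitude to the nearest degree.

From cos δ = sin φ₁ sin φ₂ + cos φ₁ cos φ₂ cos Δλ, the central angle is δ ≈ 1.529 rad (87.6°).
Interpolate at f = 1/2 with slerp weights a = sin((1−f)δ)/sin δ ≈ 0.693, b = sin(fδ)/sin δ ≈ 0.693.
p = a·p₁ + b·p₂ ≈ (-0.828, 0.552, -0.098); φ = arcsin(p_z) ≈ -5.64°, λ = atan2(p_y, p_x) ≈ 146.29°.

≈ lat 6°S, lon 146°E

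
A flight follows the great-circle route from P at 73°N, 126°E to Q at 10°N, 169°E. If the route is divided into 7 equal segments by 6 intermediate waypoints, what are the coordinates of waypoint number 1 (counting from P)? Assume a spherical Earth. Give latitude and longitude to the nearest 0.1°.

≈ 65.3°N, 143.0°E

Convert each endpoint to a unit vector on the sphere (x = cos φ cos λ, y = cos φ sin λ, z = sin φ).
The central angle between the endpoints is δ = arccos(p₁·p₂) ≈ 1.185 rad (67.9°).
Interpolate at f = 1/7 with slerp weights a = sin((1−f)δ)/sin δ ≈ 0.917, b = sin(fδ)/sin δ ≈ 0.182.
p = a·p₁ + b·p₂ ≈ (-0.333, 0.251, 0.909); φ = arcsin(p_z) ≈ 65.33°, λ = atan2(p_y, p_x) ≈ 143.01°.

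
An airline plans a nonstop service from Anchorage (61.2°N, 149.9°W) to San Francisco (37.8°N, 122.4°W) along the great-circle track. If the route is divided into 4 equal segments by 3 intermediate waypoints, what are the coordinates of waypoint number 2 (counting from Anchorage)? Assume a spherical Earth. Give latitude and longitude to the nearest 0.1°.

Convert each endpoint to a unit vector on the sphere (x = cos φ cos λ, y = cos φ sin λ, z = sin φ).
The central angle between the endpoints is δ = arccos(p₁·p₂) ≈ 0.506 rad (29.0°).
Interpolate at f = 2/4 with slerp weights a = sin((1−f)δ)/sin δ ≈ 0.516, b = sin(fδ)/sin δ ≈ 0.516.
p = a·p₁ + b·p₂ ≈ (-0.434, -0.469, 0.769); φ = arcsin(p_z) ≈ 50.27°, λ = atan2(p_y, p_x) ≈ -132.75°.

≈ 50.3°N, 132.8°W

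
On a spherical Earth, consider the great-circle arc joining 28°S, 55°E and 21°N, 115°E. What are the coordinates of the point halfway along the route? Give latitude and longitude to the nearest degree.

Convert each endpoint to a unit vector on the sphere (x = cos φ cos λ, y = cos φ sin λ, z = sin φ).
The central angle between the endpoints is δ = arccos(p₁·p₂) ≈ 1.324 rad (75.9°).
Interpolate at f = 1/2 with slerp weights a = sin((1−f)δ)/sin δ ≈ 0.634, b = sin(fδ)/sin δ ≈ 0.634.
p = a·p₁ + b·p₂ ≈ (0.071, 0.995, -0.070); φ = arcsin(p_z) ≈ -4.04°, λ = atan2(p_y, p_x) ≈ 85.92°.

≈ 4°S, 86°E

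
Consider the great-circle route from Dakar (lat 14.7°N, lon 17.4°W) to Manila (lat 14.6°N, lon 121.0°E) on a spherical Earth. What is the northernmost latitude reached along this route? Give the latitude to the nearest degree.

≈ 36°N

The great circle lies in the plane with unit normal n̂ = (p₁ × p₂)/|p₁ × p₂|.
Here n̂_z ≈ +0.805; the vertex latitude is φ_max = arccos|n̂_z| ≈ 36.4°.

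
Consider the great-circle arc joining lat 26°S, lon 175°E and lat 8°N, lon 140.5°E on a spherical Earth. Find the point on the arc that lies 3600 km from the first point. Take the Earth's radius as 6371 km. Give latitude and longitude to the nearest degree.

≈ lat 3°S, lon 151°E

From cos δ = sin φ₁ sin φ₂ + cos φ₁ cos φ₂ cos Δλ, the central angle is δ ≈ 0.833 rad (47.7°). The total great-circle distance is δ·R ≈ 0.833 × 6371 ≈ 5308 km, so the target fraction is f = 3600/5308 ≈ 0.678.
Interpolate at f ≈ 0.678 with slerp weights a = sin((1−f)δ)/sin δ ≈ 0.358, b = sin(fδ)/sin δ ≈ 0.724.
p = a·p₁ + b·p₂ ≈ (-0.873, 0.484, -0.056); φ = arcsin(p_z) ≈ -3.22°, λ = atan2(p_y, p_x) ≈ 151.02°.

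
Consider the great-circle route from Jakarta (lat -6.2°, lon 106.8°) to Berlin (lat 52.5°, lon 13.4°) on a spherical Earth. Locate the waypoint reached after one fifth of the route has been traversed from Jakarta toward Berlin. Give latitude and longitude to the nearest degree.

The haversine formula gives a central angle δ ≈ 1.693 rad (97.0°) between the endpoints.
Interpolate at f = 1/5 with slerp weights a = sin((1−f)δ)/sin δ ≈ 0.984, b = sin(fδ)/sin δ ≈ 0.335.
p = a·p₁ + b·p₂ ≈ (-0.085, 0.984, 0.159); φ = arcsin(p_z) ≈ 9.16°, λ = atan2(p_y, p_x) ≈ 94.91°.

≈ lat 9°, lon 95°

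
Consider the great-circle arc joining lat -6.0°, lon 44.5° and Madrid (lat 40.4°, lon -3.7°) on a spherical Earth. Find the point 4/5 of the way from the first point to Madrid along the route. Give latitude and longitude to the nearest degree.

From cos δ = sin φ₁ sin φ₂ + cos φ₁ cos φ₂ cos Δλ, the central angle is δ ≈ 1.118 rad (64.1°).
Interpolate at f = 4/5 with slerp weights a = sin((1−f)δ)/sin δ ≈ 0.247, b = sin(fδ)/sin δ ≈ 0.867.
p = a·p₁ + b·p₂ ≈ (0.834, 0.129, 0.536); φ = arcsin(p_z) ≈ 32.43°, λ = atan2(p_y, p_x) ≈ 8.81°.

≈ lat 32°, lon 9°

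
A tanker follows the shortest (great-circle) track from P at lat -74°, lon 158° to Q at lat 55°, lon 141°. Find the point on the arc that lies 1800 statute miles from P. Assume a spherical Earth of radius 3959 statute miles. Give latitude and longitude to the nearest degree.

The haversine formula gives a central angle δ ≈ 2.260 rad (129.5°) between the endpoints. The total great-circle distance is δ·R ≈ 2.260 × 3959 ≈ 8949 mi, so the target fraction is f = 1800/8949 ≈ 0.201.
Interpolate at f ≈ 0.201 with slerp weights a = sin((1−f)δ)/sin δ ≈ 1.261, b = sin(fδ)/sin δ ≈ 0.569.
p = a·p₁ + b·p₂ ≈ (-0.576, 0.336, -0.745); φ = arcsin(p_z) ≈ -48.20°, λ = atan2(p_y, p_x) ≈ 149.77°.

≈ lat -48°, lon 150°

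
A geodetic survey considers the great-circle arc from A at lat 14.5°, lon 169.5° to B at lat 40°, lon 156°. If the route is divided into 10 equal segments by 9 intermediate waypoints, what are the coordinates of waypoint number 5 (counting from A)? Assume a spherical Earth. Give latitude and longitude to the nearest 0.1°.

≈ lat 27.4°, lon 163.5°

From cos δ = sin φ₁ sin φ₂ + cos φ₁ cos φ₂ cos Δλ, the central angle is δ ≈ 0.491 rad (28.1°).
Interpolate at f = 5/10 with slerp weights a = sin((1−f)δ)/sin δ ≈ 0.515, b = sin(fδ)/sin δ ≈ 0.515.
p = a·p₁ + b·p₂ ≈ (-0.851, 0.252, 0.460); φ = arcsin(p_z) ≈ 27.41°, λ = atan2(p_y, p_x) ≈ 163.54°.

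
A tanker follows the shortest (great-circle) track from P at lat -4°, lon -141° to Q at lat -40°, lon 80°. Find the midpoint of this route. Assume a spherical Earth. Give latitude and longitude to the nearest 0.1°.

Convert each endpoint to a unit vector on the sphere (x = cos φ cos λ, y = cos φ sin λ, z = sin φ).
The central angle between the endpoints is δ = arccos(p₁·p₂) ≈ 2.132 rad (122.1°).
Interpolate at f = 1/2 with slerp weights a = sin((1−f)δ)/sin δ ≈ 1.034, b = sin(fδ)/sin δ ≈ 1.034.
p = a·p₁ + b·p₂ ≈ (-0.664, 0.131, -0.736); φ = arcsin(p_z) ≈ -47.43°, λ = atan2(p_y, p_x) ≈ 168.85°.

≈ lat -47.4°, lon 168.8°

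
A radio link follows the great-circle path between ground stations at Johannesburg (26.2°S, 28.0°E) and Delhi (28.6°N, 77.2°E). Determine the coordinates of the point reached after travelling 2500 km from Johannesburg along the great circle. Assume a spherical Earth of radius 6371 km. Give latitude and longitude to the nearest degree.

Convert each endpoint to a unit vector on the sphere (x = cos φ cos λ, y = cos φ sin λ, z = sin φ).
The central angle between the endpoints is δ = arccos(p₁·p₂) ≈ 1.263 rad (72.3°). The total great-circle distance is δ·R ≈ 1.263 × 6371 ≈ 8044 km, so the target fraction is f = 2500/8044 ≈ 0.311.
Interpolate at f ≈ 0.311 with slerp weights a = sin((1−f)δ)/sin δ ≈ 0.802, b = sin(fδ)/sin δ ≈ 0.401.
p = a·p₁ + b·p₂ ≈ (0.714, 0.682, -0.162); φ = arcsin(p_z) ≈ -9.33°, λ = atan2(p_y, p_x) ≈ 43.68°.

≈ (9°S, 44°E)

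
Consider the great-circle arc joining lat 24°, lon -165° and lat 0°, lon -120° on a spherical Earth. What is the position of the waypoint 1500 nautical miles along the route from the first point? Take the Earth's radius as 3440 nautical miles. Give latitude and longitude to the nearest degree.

Write both endpoints as unit vectors p₁, p₂ with components (cos φ cos λ, cos φ sin λ, sin φ).
The central angle between the endpoints is δ = arccos(p₁·p₂) ≈ 0.868 rad (49.8°). The total great-circle distance is δ·R ≈ 0.868 × 3440 ≈ 2988 nmi, so the target fraction is f = 1500/2988 ≈ 0.502.
Interpolate at f ≈ 0.502 with slerp weights a = sin((1−f)δ)/sin δ ≈ 0.549, b = sin(fδ)/sin δ ≈ 0.553.
p = a·p₁ + b·p₂ ≈ (-0.761, -0.609, 0.223); φ = arcsin(p_z) ≈ 12.90°, λ = atan2(p_y, p_x) ≈ -141.34°.

≈ lat 13°, lon -141°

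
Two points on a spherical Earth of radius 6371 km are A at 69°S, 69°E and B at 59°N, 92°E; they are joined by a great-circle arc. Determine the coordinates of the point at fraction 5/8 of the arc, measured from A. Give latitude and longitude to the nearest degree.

≈ 11°N, 84°E

Convert each endpoint to a unit vector on the sphere (x = cos φ cos λ, y = cos φ sin λ, z = sin φ).
The central angle between the endpoints is δ = arccos(p₁·p₂) ≈ 2.253 rad (129.1°).
Interpolate at f = 5/8 with slerp weights a = sin((1−f)δ)/sin δ ≈ 0.963, b = sin(fδ)/sin δ ≈ 1.271.
p = a·p₁ + b·p₂ ≈ (0.101, 0.977, 0.190); φ = arcsin(p_z) ≈ 10.97°, λ = atan2(p_y, p_x) ≈ 84.10°.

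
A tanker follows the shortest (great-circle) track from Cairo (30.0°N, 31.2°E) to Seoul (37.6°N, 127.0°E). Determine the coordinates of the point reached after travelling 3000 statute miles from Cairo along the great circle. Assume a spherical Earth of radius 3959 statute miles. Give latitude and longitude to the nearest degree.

≈ 45°N, 84°E

Write both endpoints as unit vectors p₁, p₂ with components (cos φ cos λ, cos φ sin λ, sin φ).
The central angle between the endpoints is δ = arccos(p₁·p₂) ≈ 1.333 rad (76.4°). The total great-circle distance is δ·R ≈ 1.333 × 3959 ≈ 5277 mi, so the target fraction is f = 3000/5277 ≈ 0.569.
Interpolate at f ≈ 0.569 with slerp weights a = sin((1−f)δ)/sin δ ≈ 0.560, b = sin(fδ)/sin δ ≈ 0.707.
p = a·p₁ + b·p₂ ≈ (0.077, 0.699, 0.711); φ = arcsin(p_z) ≈ 45.34°, λ = atan2(p_y, p_x) ≈ 83.68°.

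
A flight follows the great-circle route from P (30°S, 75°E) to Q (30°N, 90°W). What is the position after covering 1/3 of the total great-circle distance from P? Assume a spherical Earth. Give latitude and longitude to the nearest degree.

From cos δ = sin φ₁ sin φ₂ + cos φ₁ cos φ₂ cos Δλ, the central angle is δ ≈ 2.915 rad (167.0°).
Interpolate at f = 1/3 with slerp weights a = sin((1−f)δ)/sin δ ≈ 4.146, b = sin(fδ)/sin δ ≈ 3.676.
p = a·p₁ + b·p₂ ≈ (0.929, 0.285, -0.235); φ = arcsin(p_z) ≈ -13.59°, λ = atan2(p_y, p_x) ≈ 17.03°.

≈ (14°S, 17°E)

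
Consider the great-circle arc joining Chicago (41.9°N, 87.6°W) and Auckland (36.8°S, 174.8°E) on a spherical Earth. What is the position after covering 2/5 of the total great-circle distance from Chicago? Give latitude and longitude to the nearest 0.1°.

Convert each endpoint to a unit vector on the sphere (x = cos φ cos λ, y = cos φ sin λ, z = sin φ).
The central angle between the endpoints is δ = arccos(p₁·p₂) ≈ 2.070 rad (118.6°).
Interpolate at f = 2/5 with slerp weights a = sin((1−f)δ)/sin δ ≈ 1.078, b = sin(fδ)/sin δ ≈ 0.839.
p = a·p₁ + b·p₂ ≈ (-0.636, -0.741, 0.217); φ = arcsin(p_z) ≈ 12.55°, λ = atan2(p_y, p_x) ≈ -130.62°.

≈ 12.6°N, 130.6°W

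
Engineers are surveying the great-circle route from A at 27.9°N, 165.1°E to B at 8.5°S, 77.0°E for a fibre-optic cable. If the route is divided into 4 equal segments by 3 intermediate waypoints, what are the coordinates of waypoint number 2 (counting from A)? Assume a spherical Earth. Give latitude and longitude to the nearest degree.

Convert each endpoint to a unit vector on the sphere (x = cos φ cos λ, y = cos φ sin λ, z = sin φ).
The central angle between the endpoints is δ = arccos(p₁·p₂) ≈ 1.611 rad (92.3°).
Interpolate at f = 2/4 with slerp weights a = sin((1−f)δ)/sin δ ≈ 0.722, b = sin(fδ)/sin δ ≈ 0.722.
p = a·p₁ + b·p₂ ≈ (-0.456, 0.860, 0.231); φ = arcsin(p_z) ≈ 13.36°, λ = atan2(p_y, p_x) ≈ 117.94°.

≈ 13°N, 118°E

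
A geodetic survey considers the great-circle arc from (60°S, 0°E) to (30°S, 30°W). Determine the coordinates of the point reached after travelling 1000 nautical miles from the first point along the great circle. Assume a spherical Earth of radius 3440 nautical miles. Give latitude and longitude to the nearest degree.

Convert each endpoint to a unit vector on the sphere (x = cos φ cos λ, y = cos φ sin λ, z = sin φ).
The central angle between the endpoints is δ = arccos(p₁·p₂) ≈ 0.630 rad (36.1°). The total great-circle distance is δ·R ≈ 0.630 × 3440 ≈ 2167 nmi, so the target fraction is f = 1000/2167 ≈ 0.461.
Interpolate at f ≈ 0.461 with slerp weights a = sin((1−f)δ)/sin δ ≈ 0.565, b = sin(fδ)/sin δ ≈ 0.486.
p = a·p₁ + b·p₂ ≈ (0.647, -0.211, -0.733); φ = arcsin(p_z) ≈ -47.10°, λ = atan2(p_y, p_x) ≈ -18.03°.

≈ (47°S, 18°W)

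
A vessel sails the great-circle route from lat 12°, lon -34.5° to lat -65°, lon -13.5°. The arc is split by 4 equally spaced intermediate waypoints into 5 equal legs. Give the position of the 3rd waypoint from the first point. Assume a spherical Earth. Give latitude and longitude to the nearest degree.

Write both endpoints as unit vectors p₁, p₂ with components (cos φ cos λ, cos φ sin λ, sin φ).
The central angle between the endpoints is δ = arccos(p₁·p₂) ≈ 1.372 rad (78.6°).
Interpolate at f = 3/5 with slerp weights a = sin((1−f)δ)/sin δ ≈ 0.532, b = sin(fδ)/sin δ ≈ 0.748.
p = a·p₁ + b·p₂ ≈ (0.736, -0.369, -0.567); φ = arcsin(p_z) ≈ -34.56°, λ = atan2(p_y, p_x) ≈ -26.59°.

≈ lat -35°, lon -27°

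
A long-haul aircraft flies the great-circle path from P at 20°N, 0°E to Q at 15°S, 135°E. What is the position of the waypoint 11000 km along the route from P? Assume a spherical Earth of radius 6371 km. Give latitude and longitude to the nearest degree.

≈ 4°S, 98°E

Convert each endpoint to a unit vector on the sphere (x = cos φ cos λ, y = cos φ sin λ, z = sin φ).
The central angle between the endpoints is δ = arccos(p₁·p₂) ≈ 2.390 rad (136.9°). The total great-circle distance is δ·R ≈ 2.390 × 6371 ≈ 15224 km, so the target fraction is f = 11000/15224 ≈ 0.723.
Interpolate at f ≈ 0.723 with slerp weights a = sin((1−f)δ)/sin δ ≈ 0.901, b = sin(fδ)/sin δ ≈ 1.446.
p = a·p₁ + b·p₂ ≈ (-0.141, 0.988, -0.066); φ = arcsin(p_z) ≈ -3.79°, λ = atan2(p_y, p_x) ≈ 98.13°.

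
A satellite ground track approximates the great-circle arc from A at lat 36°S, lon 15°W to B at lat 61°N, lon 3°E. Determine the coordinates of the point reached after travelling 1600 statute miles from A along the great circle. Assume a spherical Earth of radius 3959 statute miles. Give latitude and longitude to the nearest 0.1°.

≈ lat 13.1°S, lon 11.5°W

From cos δ = sin φ₁ sin φ₂ + cos φ₁ cos φ₂ cos Δλ, the central angle is δ ≈ 1.712 rad (98.1°). The total great-circle distance is δ·R ≈ 1.712 × 3959 ≈ 6779 mi, so the target fraction is f = 1600/6779 ≈ 0.236.
Interpolate at f ≈ 0.236 with slerp weights a = sin((1−f)δ)/sin δ ≈ 0.975, b = sin(fδ)/sin δ ≈ 0.397.
p = a·p₁ + b·p₂ ≈ (0.955, -0.194, -0.226); φ = arcsin(p_z) ≈ -13.06°, λ = atan2(p_y, p_x) ≈ -11.50°.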